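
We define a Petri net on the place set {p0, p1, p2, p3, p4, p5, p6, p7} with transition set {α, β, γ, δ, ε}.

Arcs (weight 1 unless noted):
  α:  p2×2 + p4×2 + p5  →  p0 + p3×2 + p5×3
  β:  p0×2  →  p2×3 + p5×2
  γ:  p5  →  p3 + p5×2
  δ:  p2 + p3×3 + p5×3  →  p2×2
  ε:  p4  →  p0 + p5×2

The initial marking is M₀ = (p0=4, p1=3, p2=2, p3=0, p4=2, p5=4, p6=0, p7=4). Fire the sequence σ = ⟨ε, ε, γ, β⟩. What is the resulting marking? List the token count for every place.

(p0=4, p1=3, p2=5, p3=1, p4=0, p5=11, p6=0, p7=4)

step 1: fire ε:  (p0=4, p1=3, p2=2, p3=0, p4=2, p5=4, p6=0, p7=4) → (p0=5, p1=3, p2=2, p3=0, p4=1, p5=6, p6=0, p7=4)
step 2: fire ε:  (p0=5, p1=3, p2=2, p3=0, p4=1, p5=6, p6=0, p7=4) → (p0=6, p1=3, p2=2, p3=0, p4=0, p5=8, p6=0, p7=4)
step 3: fire γ:  (p0=6, p1=3, p2=2, p3=0, p4=0, p5=8, p6=0, p7=4) → (p0=6, p1=3, p2=2, p3=1, p4=0, p5=9, p6=0, p7=4)
step 4: fire β:  (p0=6, p1=3, p2=2, p3=1, p4=0, p5=9, p6=0, p7=4) → (p0=4, p1=3, p2=5, p3=1, p4=0, p5=11, p6=0, p7=4)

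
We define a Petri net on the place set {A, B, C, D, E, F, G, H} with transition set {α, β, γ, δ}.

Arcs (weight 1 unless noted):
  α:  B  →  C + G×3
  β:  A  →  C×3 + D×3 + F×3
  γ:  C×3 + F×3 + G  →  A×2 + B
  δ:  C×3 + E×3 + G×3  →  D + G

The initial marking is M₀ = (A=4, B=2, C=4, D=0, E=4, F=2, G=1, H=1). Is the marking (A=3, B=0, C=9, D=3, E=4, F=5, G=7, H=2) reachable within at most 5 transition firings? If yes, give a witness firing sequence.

NO — not reachable within 5 firings

depth 0: 1 marking
depth 1: 3 markings reached so far
depth 2: 8 markings reached so far
depth 3: 15 markings reached so far
depth 4: 24 markings reached so far
depth 5: 35 markings reached so far
target is not among the 35 markings reachable within 5 steps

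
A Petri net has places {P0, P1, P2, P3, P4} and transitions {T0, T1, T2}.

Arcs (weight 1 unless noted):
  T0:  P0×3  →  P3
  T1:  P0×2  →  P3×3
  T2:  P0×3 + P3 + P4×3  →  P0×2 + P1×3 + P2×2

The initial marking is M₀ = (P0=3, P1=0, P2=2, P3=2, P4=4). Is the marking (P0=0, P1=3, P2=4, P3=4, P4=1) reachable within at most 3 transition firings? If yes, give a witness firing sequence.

step 1: fire T2:  (P0=3, P1=0, P2=2, P3=2, P4=4) → (P0=2, P1=3, P2=4, P3=1, P4=1)
step 2: fire T1:  (P0=2, P1=3, P2=4, P3=1, P4=1) → (P0=0, P1=3, P2=4, P3=4, P4=1)

YES — reachable via ⟨T2, T1⟩ (2 firings)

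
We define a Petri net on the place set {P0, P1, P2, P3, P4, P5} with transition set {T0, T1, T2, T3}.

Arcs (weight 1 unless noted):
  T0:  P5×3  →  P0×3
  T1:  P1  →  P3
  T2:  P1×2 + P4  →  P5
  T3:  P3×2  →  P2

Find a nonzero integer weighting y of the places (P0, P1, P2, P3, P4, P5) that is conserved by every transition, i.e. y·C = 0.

Incidence matrix C (rows=places, cols=transitions):
       T0   T1   T2   T3
   P0   3    0    0    0
   P1   0   -1   -2    0
   P2   0    0    0    1
   P3   0    1    0   -2
   P4   0    0   -1    0
   P5  -3    0    1    0

Candidate y = [0, 1, 2, 1, -2, 0]; check y·C column-wise:
  col T0: 0·3 + 1·0 + 2·0 + 1·0 + -2·0 + 0·-3 = 0
  col T1: 1·-1 + 2·0 + 1·1 + -2·0 = 0
  col T2: 1·-2 + 2·0 + 1·0 + -2·-1 + 0·1 = 0
  col T3: 1·0 + 2·1 + 1·-2 + -2·0 = 0

y = (P0:0, P1:1, P2:2, P3:1, P4:-2, P5:0)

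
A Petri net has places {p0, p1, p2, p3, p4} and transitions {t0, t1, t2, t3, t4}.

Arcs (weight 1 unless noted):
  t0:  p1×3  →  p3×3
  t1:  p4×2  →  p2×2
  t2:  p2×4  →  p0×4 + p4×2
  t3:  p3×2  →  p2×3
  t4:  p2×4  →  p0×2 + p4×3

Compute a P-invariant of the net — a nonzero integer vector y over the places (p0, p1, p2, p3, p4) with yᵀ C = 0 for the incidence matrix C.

y = (p0:1, p1:3, p2:2, p3:3, p4:2)

Incidence matrix C (rows=places, cols=transitions):
       t0   t1   t2   t3   t4
   p0   0    0    4    0    2
   p1  -3    0    0    0    0
   p2   0    2   -4    3   -4
   p3   3    0    0   -2    0
   p4   0   -2    2    0    3

Candidate y = [1, 3, 2, 3, 2]; check y·C column-wise:
  col t0: 1·0 + 3·-3 + 2·0 + 3·3 + 2·0 = 0
  col t1: 1·0 + 3·0 + 2·2 + 3·0 + 2·-2 = 0
  col t2: 1·4 + 3·0 + 2·-4 + 3·0 + 2·2 = 0
  col t3: 1·0 + 3·0 + 2·3 + 3·-2 + 2·0 = 0
  col t4: 1·2 + 3·0 + 2·-4 + 3·0 + 2·3 = 0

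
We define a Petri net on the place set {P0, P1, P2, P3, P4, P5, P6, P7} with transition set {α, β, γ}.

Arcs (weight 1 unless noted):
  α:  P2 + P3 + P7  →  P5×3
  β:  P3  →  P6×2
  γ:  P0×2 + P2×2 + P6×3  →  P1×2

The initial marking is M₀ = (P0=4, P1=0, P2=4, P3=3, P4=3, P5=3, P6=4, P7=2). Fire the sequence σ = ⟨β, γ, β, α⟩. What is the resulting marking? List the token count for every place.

step 1: fire β:  (P0=4, P1=0, P2=4, P3=3, P4=3, P5=3, P6=4, P7=2) → (P0=4, P1=0, P2=4, P3=2, P4=3, P5=3, P6=6, P7=2)
step 2: fire γ:  (P0=4, P1=0, P2=4, P3=2, P4=3, P5=3, P6=6, P7=2) → (P0=2, P1=2, P2=2, P3=2, P4=3, P5=3, P6=3, P7=2)
step 3: fire β:  (P0=2, P1=2, P2=2, P3=2, P4=3, P5=3, P6=3, P7=2) → (P0=2, P1=2, P2=2, P3=1, P4=3, P5=3, P6=5, P7=2)
step 4: fire α:  (P0=2, P1=2, P2=2, P3=1, P4=3, P5=3, P6=5, P7=2) → (P0=2, P1=2, P2=1, P3=0, P4=3, P5=6, P6=5, P7=1)

(P0=2, P1=2, P2=1, P3=0, P4=3, P5=6, P6=5, P7=1)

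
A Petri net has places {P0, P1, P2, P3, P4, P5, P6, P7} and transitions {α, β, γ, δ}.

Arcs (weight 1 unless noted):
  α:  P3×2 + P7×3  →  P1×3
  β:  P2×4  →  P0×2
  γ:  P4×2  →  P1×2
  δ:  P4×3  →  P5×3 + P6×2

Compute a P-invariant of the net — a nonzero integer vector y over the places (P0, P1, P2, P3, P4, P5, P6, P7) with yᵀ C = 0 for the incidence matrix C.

y = (P0:2, P1:0, P2:1, P3:0, P4:0, P5:0, P6:0, P7:0)

Incidence matrix C (rows=places, cols=transitions):
        α    β    γ    δ
   P0   0    2    0    0
   P1   3    0    2    0
   P2   0   -4    0    0
   P3  -2    0    0    0
   P4   0    0   -2   -3
   P5   0    0    0    3
   P6   0    0    0    2
   P7  -3    0    0    0

Candidate y = [2, 0, 1, 0, 0, 0, 0, 0]; check y·C column-wise:
  col α: 2·0 + 0·3 + 1·0 + 0·-2 + 0·-3 = 0
  col β: 2·2 + 1·-4 = 0
  col γ: 2·0 + 0·2 + 1·0 + 0·-2 = 0
  col δ: 2·0 + 1·0 + 0·-3 + 0·3 + 0·2 = 0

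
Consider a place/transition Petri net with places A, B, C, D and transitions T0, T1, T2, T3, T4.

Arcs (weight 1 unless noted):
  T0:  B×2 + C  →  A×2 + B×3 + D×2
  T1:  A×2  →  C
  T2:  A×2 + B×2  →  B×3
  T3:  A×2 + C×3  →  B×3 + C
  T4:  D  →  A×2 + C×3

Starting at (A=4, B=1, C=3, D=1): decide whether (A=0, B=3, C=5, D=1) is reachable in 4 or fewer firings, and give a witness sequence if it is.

depth 0: 1 marking
depth 1: 4 markings reached so far
depth 2: 10 markings reached so far
depth 3: 17 markings reached so far
depth 4: 32 markings reached so far
target is not among the 32 markings reachable within 4 steps

NO — not reachable within 4 firings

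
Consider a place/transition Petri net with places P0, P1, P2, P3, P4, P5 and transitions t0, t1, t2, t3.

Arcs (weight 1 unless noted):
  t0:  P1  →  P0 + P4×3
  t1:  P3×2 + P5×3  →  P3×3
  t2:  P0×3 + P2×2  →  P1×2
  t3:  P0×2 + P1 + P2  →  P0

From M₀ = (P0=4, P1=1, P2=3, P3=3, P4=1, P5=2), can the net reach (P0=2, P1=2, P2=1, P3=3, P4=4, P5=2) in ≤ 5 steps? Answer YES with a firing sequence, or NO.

step 1: fire t0:  (P0=4, P1=1, P2=3, P3=3, P4=1, P5=2) → (P0=5, P1=0, P2=3, P3=3, P4=4, P5=2)
step 2: fire t2:  (P0=5, P1=0, P2=3, P3=3, P4=4, P5=2) → (P0=2, P1=2, P2=1, P3=3, P4=4, P5=2)

YES — reachable via ⟨t0, t2⟩ (2 firings)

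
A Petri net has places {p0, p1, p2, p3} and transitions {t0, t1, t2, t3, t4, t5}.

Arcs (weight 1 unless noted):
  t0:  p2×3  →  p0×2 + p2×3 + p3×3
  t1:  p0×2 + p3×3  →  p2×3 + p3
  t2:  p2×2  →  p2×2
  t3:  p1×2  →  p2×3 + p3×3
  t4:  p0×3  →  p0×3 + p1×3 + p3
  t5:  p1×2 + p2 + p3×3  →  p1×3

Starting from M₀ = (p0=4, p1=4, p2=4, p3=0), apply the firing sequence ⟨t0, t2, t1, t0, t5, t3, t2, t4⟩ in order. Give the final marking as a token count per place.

(p0=6, p1=6, p2=9, p3=5)

step 1: fire t0:  (p0=4, p1=4, p2=4, p3=0) → (p0=6, p1=4, p2=4, p3=3)
step 2: fire t2:  (p0=6, p1=4, p2=4, p3=3) → (p0=6, p1=4, p2=4, p3=3)
step 3: fire t1:  (p0=6, p1=4, p2=4, p3=3) → (p0=4, p1=4, p2=7, p3=1)
step 4: fire t0:  (p0=4, p1=4, p2=7, p3=1) → (p0=6, p1=4, p2=7, p3=4)
step 5: fire t5:  (p0=6, p1=4, p2=7, p3=4) → (p0=6, p1=5, p2=6, p3=1)
step 6: fire t3:  (p0=6, p1=5, p2=6, p3=1) → (p0=6, p1=3, p2=9, p3=4)
step 7: fire t2:  (p0=6, p1=3, p2=9, p3=4) → (p0=6, p1=3, p2=9, p3=4)
step 8: fire t4:  (p0=6, p1=3, p2=9, p3=4) → (p0=6, p1=6, p2=9, p3=5)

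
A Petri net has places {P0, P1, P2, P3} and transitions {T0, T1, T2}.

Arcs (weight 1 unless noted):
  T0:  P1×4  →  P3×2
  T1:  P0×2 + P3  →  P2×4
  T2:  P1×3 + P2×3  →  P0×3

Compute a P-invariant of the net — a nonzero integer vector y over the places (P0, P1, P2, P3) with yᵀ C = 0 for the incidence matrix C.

y = (P0:3, P1:1, P2:2, P3:2)

Incidence matrix C (rows=places, cols=transitions):
       T0   T1   T2
   P0   0   -2    3
   P1  -4    0   -3
   P2   0    4   -3
   P3   2   -1    0

Candidate y = [3, 1, 2, 2]; check y·C column-wise:
  col T0: 3·0 + 1·-4 + 2·0 + 2·2 = 0
  col T1: 3·-2 + 1·0 + 2·4 + 2·-1 = 0
  col T2: 3·3 + 1·-3 + 2·-3 + 2·0 = 0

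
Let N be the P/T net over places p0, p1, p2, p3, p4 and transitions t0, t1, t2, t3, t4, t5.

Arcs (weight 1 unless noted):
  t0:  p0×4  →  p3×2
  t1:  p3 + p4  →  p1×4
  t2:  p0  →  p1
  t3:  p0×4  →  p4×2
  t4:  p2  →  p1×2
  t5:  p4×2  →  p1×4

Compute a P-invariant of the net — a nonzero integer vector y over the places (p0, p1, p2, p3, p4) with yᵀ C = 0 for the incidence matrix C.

Incidence matrix C (rows=places, cols=transitions):
       t0   t1   t2   t3   t4   t5
   p0  -4    0   -1   -4    0    0
   p1   0    4    1    0    2    4
   p2   0    0    0    0   -1    0
   p3   2   -1    0    0    0    0
   p4   0   -1    0    2    0   -2

Candidate y = [1, 1, 2, 2, 2]; check y·C column-wise:
  col t0: 1·-4 + 1·0 + 2·0 + 2·2 + 2·0 = 0
  col t1: 1·0 + 1·4 + 2·0 + 2·-1 + 2·-1 = 0
  col t2: 1·-1 + 1·1 + 2·0 + 2·0 + 2·0 = 0
  col t3: 1·-4 + 1·0 + 2·0 + 2·0 + 2·2 = 0
  col t4: 1·0 + 1·2 + 2·-1 + 2·0 + 2·0 = 0
  col t5: 1·0 + 1·4 + 2·0 + 2·0 + 2·-2 = 0

y = (p0:1, p1:1, p2:2, p3:2, p4:2)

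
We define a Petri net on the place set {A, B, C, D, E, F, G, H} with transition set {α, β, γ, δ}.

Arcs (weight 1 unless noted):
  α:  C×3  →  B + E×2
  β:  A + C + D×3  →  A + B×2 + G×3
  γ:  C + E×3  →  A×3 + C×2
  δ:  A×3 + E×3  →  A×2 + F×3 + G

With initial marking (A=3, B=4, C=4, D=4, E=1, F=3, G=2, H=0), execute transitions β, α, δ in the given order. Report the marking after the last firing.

(A=2, B=7, C=0, D=1, E=0, F=6, G=6, H=0)

step 1: fire β:  (A=3, B=4, C=4, D=4, E=1, F=3, G=2, H=0) → (A=3, B=6, C=3, D=1, E=1, F=3, G=5, H=0)
step 2: fire α:  (A=3, B=6, C=3, D=1, E=1, F=3, G=5, H=0) → (A=3, B=7, C=0, D=1, E=3, F=3, G=5, H=0)
step 3: fire δ:  (A=3, B=7, C=0, D=1, E=3, F=3, G=5, H=0) → (A=2, B=7, C=0, D=1, E=0, F=6, G=6, H=0)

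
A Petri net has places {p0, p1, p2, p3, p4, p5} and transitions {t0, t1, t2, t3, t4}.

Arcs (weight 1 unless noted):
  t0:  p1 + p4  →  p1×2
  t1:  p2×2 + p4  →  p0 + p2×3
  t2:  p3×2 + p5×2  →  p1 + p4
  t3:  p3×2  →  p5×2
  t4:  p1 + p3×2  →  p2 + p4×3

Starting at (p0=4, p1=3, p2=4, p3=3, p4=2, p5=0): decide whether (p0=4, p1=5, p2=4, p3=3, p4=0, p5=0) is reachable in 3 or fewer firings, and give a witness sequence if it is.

step 1: fire t0:  (p0=4, p1=3, p2=4, p3=3, p4=2, p5=0) → (p0=4, p1=4, p2=4, p3=3, p4=1, p5=0)
step 2: fire t0:  (p0=4, p1=4, p2=4, p3=3, p4=1, p5=0) → (p0=4, p1=5, p2=4, p3=3, p4=0, p5=0)

YES — reachable via ⟨t0, t0⟩ (2 firings)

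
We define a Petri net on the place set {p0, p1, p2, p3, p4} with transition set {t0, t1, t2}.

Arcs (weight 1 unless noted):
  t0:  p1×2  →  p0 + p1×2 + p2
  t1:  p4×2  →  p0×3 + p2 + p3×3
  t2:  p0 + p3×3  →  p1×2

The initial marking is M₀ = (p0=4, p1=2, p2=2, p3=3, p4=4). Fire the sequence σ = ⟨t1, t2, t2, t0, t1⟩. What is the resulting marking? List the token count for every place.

(p0=9, p1=6, p2=5, p3=3, p4=0)

step 1: fire t1:  (p0=4, p1=2, p2=2, p3=3, p4=4) → (p0=7, p1=2, p2=3, p3=6, p4=2)
step 2: fire t2:  (p0=7, p1=2, p2=3, p3=6, p4=2) → (p0=6, p1=4, p2=3, p3=3, p4=2)
step 3: fire t2:  (p0=6, p1=4, p2=3, p3=3, p4=2) → (p0=5, p1=6, p2=3, p3=0, p4=2)
step 4: fire t0:  (p0=5, p1=6, p2=3, p3=0, p4=2) → (p0=6, p1=6, p2=4, p3=0, p4=2)
step 5: fire t1:  (p0=6, p1=6, p2=4, p3=0, p4=2) → (p0=9, p1=6, p2=5, p3=3, p4=0)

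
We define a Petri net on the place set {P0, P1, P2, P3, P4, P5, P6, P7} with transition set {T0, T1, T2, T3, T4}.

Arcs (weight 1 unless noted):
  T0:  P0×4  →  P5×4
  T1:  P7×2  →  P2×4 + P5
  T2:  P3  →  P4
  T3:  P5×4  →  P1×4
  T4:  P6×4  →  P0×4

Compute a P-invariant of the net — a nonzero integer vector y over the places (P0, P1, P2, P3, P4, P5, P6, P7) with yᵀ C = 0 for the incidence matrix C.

Incidence matrix C (rows=places, cols=transitions):
       T0   T1   T2   T3   T4
   P0  -4    0    0    0    4
   P1   0    0    0    4    0
   P2   0    4    0    0    0
   P3   0    0   -1    0    0
   P4   0    0    1    0    0
   P5   4    1    0   -4    0
   P6   0    0    0    0   -4
   P7   0   -2    0    0    0

Candidate y = [0, 0, 0, 1, 1, 0, 0, 0]; check y·C column-wise:
  col T0: 0·-4 + 1·0 + 1·0 + 0·4 = 0
  col T1: 0·4 + 1·0 + 1·0 + 0·1 + 0·-2 = 0
  col T2: 1·-1 + 1·1 = 0
  col T3: 0·4 + 1·0 + 1·0 + 0·-4 = 0
  col T4: 0·4 + 1·0 + 1·0 + 0·-4 = 0

y = (P0:0, P1:0, P2:0, P3:1, P4:1, P5:0, P6:0, P7:0)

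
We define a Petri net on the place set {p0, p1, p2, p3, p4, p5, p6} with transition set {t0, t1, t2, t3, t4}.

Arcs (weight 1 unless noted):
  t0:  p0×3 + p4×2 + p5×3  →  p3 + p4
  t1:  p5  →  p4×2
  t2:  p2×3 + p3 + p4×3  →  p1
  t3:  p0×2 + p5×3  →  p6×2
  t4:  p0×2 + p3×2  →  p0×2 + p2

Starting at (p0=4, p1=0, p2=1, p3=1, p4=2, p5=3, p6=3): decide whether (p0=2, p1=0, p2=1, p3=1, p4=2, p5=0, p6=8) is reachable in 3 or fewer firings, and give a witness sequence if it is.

depth 0: 1 marking
depth 1: 4 markings reached so far
depth 2: 5 markings reached so far
depth 3: 6 markings reached so far
target is not among the 6 markings reachable within 3 steps

NO — not reachable within 3 firings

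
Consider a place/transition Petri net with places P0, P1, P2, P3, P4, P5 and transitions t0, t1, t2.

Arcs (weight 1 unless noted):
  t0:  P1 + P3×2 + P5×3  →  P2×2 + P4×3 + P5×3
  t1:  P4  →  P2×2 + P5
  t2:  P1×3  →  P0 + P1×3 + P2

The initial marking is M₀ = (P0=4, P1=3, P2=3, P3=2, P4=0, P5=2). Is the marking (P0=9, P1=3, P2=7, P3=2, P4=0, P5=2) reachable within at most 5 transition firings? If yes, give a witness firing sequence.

depth 0: 1 marking
depth 1: 2 markings reached so far
depth 2: 3 markings reached so far
depth 3: 4 markings reached so far
depth 4: 5 markings reached so far
depth 5: 6 markings reached so far
target is not among the 6 markings reachable within 5 steps

NO — not reachable within 5 firings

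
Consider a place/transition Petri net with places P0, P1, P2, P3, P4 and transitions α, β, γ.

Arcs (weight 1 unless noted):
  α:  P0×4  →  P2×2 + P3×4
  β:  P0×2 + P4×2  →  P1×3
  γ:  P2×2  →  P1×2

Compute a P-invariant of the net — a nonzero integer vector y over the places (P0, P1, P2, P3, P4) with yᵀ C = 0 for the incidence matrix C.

y = (P0:3, P1:2, P2:2, P3:2, P4:0)

Incidence matrix C (rows=places, cols=transitions):
        α    β    γ
   P0  -4   -2    0
   P1   0    3    2
   P2   2    0   -2
   P3   4    0    0
   P4   0   -2    0

Candidate y = [3, 2, 2, 2, 0]; check y·C column-wise:
  col α: 3·-4 + 2·0 + 2·2 + 2·4 = 0
  col β: 3·-2 + 2·3 + 2·0 + 2·0 + 0·-2 = 0
  col γ: 3·0 + 2·2 + 2·-2 + 2·0 = 0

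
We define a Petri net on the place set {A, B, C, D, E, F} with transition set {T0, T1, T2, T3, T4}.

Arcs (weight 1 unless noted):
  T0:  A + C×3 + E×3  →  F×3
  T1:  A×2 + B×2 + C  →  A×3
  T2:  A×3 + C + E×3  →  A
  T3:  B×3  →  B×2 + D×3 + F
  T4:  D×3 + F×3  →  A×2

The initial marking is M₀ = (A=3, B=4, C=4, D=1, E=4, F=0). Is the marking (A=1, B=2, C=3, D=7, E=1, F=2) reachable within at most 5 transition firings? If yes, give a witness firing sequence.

step 1: fire T2:  (A=3, B=4, C=4, D=1, E=4, F=0) → (A=1, B=4, C=3, D=1, E=1, F=0)
step 2: fire T3:  (A=1, B=4, C=3, D=1, E=1, F=0) → (A=1, B=3, C=3, D=4, E=1, F=1)
step 3: fire T3:  (A=1, B=3, C=3, D=4, E=1, F=1) → (A=1, B=2, C=3, D=7, E=1, F=2)

YES — reachable via ⟨T2, T3, T3⟩ (3 firings)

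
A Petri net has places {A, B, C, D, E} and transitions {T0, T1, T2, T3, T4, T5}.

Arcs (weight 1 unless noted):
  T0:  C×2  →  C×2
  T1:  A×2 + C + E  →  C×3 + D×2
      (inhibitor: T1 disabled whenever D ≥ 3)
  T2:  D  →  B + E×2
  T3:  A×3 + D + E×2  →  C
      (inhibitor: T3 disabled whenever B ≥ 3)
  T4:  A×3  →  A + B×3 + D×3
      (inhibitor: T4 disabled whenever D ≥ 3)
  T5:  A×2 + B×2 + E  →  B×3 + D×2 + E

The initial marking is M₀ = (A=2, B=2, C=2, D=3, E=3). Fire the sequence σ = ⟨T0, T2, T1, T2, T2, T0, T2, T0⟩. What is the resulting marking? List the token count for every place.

(A=0, B=6, C=4, D=1, E=10)

step 1: fire T0:  (A=2, B=2, C=2, D=3, E=3) → (A=2, B=2, C=2, D=3, E=3)
step 2: fire T2:  (A=2, B=2, C=2, D=3, E=3) → (A=2, B=3, C=2, D=2, E=5)
step 3: fire T1:  (A=2, B=3, C=2, D=2, E=5) → (A=0, B=3, C=4, D=4, E=4)
step 4: fire T2:  (A=0, B=3, C=4, D=4, E=4) → (A=0, B=4, C=4, D=3, E=6)
step 5: fire T2:  (A=0, B=4, C=4, D=3, E=6) → (A=0, B=5, C=4, D=2, E=8)
step 6: fire T0:  (A=0, B=5, C=4, D=2, E=8) → (A=0, B=5, C=4, D=2, E=8)
step 7: fire T2:  (A=0, B=5, C=4, D=2, E=8) → (A=0, B=6, C=4, D=1, E=10)
step 8: fire T0:  (A=0, B=6, C=4, D=1, E=10) → (A=0, B=6, C=4, D=1, E=10)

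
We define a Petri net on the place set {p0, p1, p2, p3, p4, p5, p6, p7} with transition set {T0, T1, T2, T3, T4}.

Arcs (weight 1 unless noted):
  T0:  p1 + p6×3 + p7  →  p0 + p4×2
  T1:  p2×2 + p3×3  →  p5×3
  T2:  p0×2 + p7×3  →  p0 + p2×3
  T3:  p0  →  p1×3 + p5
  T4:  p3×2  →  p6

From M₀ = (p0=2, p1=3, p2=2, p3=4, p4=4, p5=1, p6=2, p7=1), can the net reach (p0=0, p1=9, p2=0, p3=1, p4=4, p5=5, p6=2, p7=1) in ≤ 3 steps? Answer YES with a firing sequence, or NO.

depth 0: 1 marking
depth 1: 4 markings reached so far
depth 2: 9 markings reached so far
depth 3: 14 markings reached so far
target is not among the 14 markings reachable within 3 steps

NO — not reachable within 3 firings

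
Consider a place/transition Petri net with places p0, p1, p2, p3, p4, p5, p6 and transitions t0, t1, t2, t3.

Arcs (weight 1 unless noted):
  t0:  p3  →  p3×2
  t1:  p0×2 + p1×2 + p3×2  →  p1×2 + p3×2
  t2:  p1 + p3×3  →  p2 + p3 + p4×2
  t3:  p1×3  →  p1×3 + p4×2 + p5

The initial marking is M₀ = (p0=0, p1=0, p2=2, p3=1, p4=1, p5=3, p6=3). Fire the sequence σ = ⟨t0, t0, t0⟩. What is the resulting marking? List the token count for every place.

step 1: fire t0:  (p0=0, p1=0, p2=2, p3=1, p4=1, p5=3, p6=3) → (p0=0, p1=0, p2=2, p3=2, p4=1, p5=3, p6=3)
step 2: fire t0:  (p0=0, p1=0, p2=2, p3=2, p4=1, p5=3, p6=3) → (p0=0, p1=0, p2=2, p3=3, p4=1, p5=3, p6=3)
step 3: fire t0:  (p0=0, p1=0, p2=2, p3=3, p4=1, p5=3, p6=3) → (p0=0, p1=0, p2=2, p3=4, p4=1, p5=3, p6=3)

(p0=0, p1=0, p2=2, p3=4, p4=1, p5=3, p6=3)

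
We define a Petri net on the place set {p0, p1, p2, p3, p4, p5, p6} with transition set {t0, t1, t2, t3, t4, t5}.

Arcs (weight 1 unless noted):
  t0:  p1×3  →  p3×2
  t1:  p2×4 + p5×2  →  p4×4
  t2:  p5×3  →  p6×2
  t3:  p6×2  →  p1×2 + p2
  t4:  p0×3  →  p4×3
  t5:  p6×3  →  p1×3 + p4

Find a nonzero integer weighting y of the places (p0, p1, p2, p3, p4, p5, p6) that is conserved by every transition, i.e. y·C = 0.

Incidence matrix C (rows=places, cols=transitions):
       t0   t1   t2   t3   t4   t5
   p0   0    0    0    0   -3    0
   p1  -3    0    0    2    0    3
   p2   0   -4    0    1    0    0
   p3   2    0    0    0    0    0
   p4   0    4    0    0    3    1
   p5   0   -2   -3    0    0    0
   p6   0    0    2   -2    0   -3

Candidate y = [3, 2, 2, 3, 3, 2, 3]; check y·C column-wise:
  col t0: 3·0 + 2·-3 + 2·0 + 3·2 + 3·0 + 2·0 + 3·0 = 0
  col t1: 3·0 + 2·0 + 2·-4 + 3·0 + 3·4 + 2·-2 + 3·0 = 0
  col t2: 3·0 + 2·0 + 2·0 + 3·0 + 3·0 + 2·-3 + 3·2 = 0
  col t3: 3·0 + 2·2 + 2·1 + 3·0 + 3·0 + 2·0 + 3·-2 = 0
  col t4: 3·-3 + 2·0 + 2·0 + 3·0 + 3·3 + 2·0 + 3·0 = 0
  col t5: 3·0 + 2·3 + 2·0 + 3·0 + 3·1 + 2·0 + 3·-3 = 0

y = (p0:3, p1:2, p2:2, p3:3, p4:3, p5:2, p6:3)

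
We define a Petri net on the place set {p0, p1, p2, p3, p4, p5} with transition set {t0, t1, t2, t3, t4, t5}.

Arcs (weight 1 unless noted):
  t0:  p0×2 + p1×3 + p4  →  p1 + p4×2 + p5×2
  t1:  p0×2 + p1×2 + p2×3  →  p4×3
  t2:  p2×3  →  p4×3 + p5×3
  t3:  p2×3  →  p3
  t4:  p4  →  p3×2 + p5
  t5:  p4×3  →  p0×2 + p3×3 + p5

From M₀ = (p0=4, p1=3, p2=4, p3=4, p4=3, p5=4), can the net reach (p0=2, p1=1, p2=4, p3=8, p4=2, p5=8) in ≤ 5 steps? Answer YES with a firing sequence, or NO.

step 1: fire t0:  (p0=4, p1=3, p2=4, p3=4, p4=3, p5=4) → (p0=2, p1=1, p2=4, p3=4, p4=4, p5=6)
step 2: fire t4:  (p0=2, p1=1, p2=4, p3=4, p4=4, p5=6) → (p0=2, p1=1, p2=4, p3=6, p4=3, p5=7)
step 3: fire t4:  (p0=2, p1=1, p2=4, p3=6, p4=3, p5=7) → (p0=2, p1=1, p2=4, p3=8, p4=2, p5=8)

YES — reachable via ⟨t0, t4, t4⟩ (3 firings)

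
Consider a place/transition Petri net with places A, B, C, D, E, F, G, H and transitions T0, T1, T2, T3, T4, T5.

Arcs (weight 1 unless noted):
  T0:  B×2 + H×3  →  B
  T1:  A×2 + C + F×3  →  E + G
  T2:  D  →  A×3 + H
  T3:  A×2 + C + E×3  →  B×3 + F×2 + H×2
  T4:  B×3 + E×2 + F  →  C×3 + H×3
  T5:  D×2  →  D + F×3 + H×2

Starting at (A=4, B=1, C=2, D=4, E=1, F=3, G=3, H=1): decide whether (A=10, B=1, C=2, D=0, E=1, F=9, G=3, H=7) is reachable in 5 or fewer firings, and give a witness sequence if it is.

YES — reachable via ⟨T2, T5, T5, T2⟩ (4 firings)

step 1: fire T2:  (A=4, B=1, C=2, D=4, E=1, F=3, G=3, H=1) → (A=7, B=1, C=2, D=3, E=1, F=3, G=3, H=2)
step 2: fire T5:  (A=7, B=1, C=2, D=3, E=1, F=3, G=3, H=2) → (A=7, B=1, C=2, D=2, E=1, F=6, G=3, H=4)
step 3: fire T5:  (A=7, B=1, C=2, D=2, E=1, F=6, G=3, H=4) → (A=7, B=1, C=2, D=1, E=1, F=9, G=3, H=6)
step 4: fire T2:  (A=7, B=1, C=2, D=1, E=1, F=9, G=3, H=6) → (A=10, B=1, C=2, D=0, E=1, F=9, G=3, H=7)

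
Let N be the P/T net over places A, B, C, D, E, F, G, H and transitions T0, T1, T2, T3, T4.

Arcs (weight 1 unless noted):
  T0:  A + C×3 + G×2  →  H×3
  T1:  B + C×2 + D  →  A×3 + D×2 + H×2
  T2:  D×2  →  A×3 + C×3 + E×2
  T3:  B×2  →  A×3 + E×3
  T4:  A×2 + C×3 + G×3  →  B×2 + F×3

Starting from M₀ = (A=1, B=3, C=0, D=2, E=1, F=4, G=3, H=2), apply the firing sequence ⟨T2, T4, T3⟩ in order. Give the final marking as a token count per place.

step 1: fire T2:  (A=1, B=3, C=0, D=2, E=1, F=4, G=3, H=2) → (A=4, B=3, C=3, D=0, E=3, F=4, G=3, H=2)
step 2: fire T4:  (A=4, B=3, C=3, D=0, E=3, F=4, G=3, H=2) → (A=2, B=5, C=0, D=0, E=3, F=7, G=0, H=2)
step 3: fire T3:  (A=2, B=5, C=0, D=0, E=3, F=7, G=0, H=2) → (A=5, B=3, C=0, D=0, E=6, F=7, G=0, H=2)

(A=5, B=3, C=0, D=0, E=6, F=7, G=0, H=2)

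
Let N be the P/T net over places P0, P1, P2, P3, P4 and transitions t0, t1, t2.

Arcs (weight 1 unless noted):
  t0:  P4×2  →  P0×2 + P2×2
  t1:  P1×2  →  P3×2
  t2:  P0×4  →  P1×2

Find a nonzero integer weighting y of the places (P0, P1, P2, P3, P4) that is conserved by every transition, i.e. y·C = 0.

y = (P0:1, P1:2, P2:-1, P3:2, P4:0)

Incidence matrix C (rows=places, cols=transitions):
       t0   t1   t2
   P0   2    0   -4
   P1   0   -2    2
   P2   2    0    0
   P3   0    2    0
   P4  -2    0    0

Candidate y = [1, 2, -1, 2, 0]; check y·C column-wise:
  col t0: 1·2 + 2·0 + -1·2 + 2·0 + 0·-2 = 0
  col t1: 1·0 + 2·-2 + -1·0 + 2·2 = 0
  col t2: 1·-4 + 2·2 + -1·0 + 2·0 = 0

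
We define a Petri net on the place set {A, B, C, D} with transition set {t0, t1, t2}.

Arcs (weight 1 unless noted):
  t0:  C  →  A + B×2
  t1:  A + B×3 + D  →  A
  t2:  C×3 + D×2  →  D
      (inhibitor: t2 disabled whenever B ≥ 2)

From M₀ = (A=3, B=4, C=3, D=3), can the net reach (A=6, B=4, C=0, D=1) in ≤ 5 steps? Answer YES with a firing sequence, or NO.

step 1: fire t0:  (A=3, B=4, C=3, D=3) → (A=4, B=6, C=2, D=3)
step 2: fire t0:  (A=4, B=6, C=2, D=3) → (A=5, B=8, C=1, D=3)
step 3: fire t0:  (A=5, B=8, C=1, D=3) → (A=6, B=10, C=0, D=3)
step 4: fire t1:  (A=6, B=10, C=0, D=3) → (A=6, B=7, C=0, D=2)
step 5: fire t1:  (A=6, B=7, C=0, D=2) → (A=6, B=4, C=0, D=1)

YES — reachable via ⟨t0, t0, t0, t1, t1⟩ (5 firings)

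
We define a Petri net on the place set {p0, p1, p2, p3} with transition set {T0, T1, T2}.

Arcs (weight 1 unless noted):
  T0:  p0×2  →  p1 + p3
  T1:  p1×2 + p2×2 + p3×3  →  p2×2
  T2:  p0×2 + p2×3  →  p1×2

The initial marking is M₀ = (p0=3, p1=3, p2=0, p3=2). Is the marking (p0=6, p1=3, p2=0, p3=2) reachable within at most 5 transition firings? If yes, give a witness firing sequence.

depth 0: 1 marking
depth 1: 2 markings reached so far
depth 2: 2 markings reached so far
(frontier empty at depth 2; search complete)
target is not among the 2 markings reachable within 5 steps

NO — not reachable within 5 firings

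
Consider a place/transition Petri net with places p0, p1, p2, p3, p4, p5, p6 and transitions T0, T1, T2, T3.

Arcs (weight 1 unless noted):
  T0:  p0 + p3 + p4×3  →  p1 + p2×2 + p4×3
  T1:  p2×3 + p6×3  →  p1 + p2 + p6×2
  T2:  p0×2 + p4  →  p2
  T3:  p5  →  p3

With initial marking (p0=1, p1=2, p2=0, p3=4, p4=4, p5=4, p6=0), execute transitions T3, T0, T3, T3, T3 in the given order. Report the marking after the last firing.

(p0=0, p1=3, p2=2, p3=7, p4=4, p5=0, p6=0)

step 1: fire T3:  (p0=1, p1=2, p2=0, p3=4, p4=4, p5=4, p6=0) → (p0=1, p1=2, p2=0, p3=5, p4=4, p5=3, p6=0)
step 2: fire T0:  (p0=1, p1=2, p2=0, p3=5, p4=4, p5=3, p6=0) → (p0=0, p1=3, p2=2, p3=4, p4=4, p5=3, p6=0)
step 3: fire T3:  (p0=0, p1=3, p2=2, p3=4, p4=4, p5=3, p6=0) → (p0=0, p1=3, p2=2, p3=5, p4=4, p5=2, p6=0)
step 4: fire T3:  (p0=0, p1=3, p2=2, p3=5, p4=4, p5=2, p6=0) → (p0=0, p1=3, p2=2, p3=6, p4=4, p5=1, p6=0)
step 5: fire T3:  (p0=0, p1=3, p2=2, p3=6, p4=4, p5=1, p6=0) → (p0=0, p1=3, p2=2, p3=7, p4=4, p5=0, p6=0)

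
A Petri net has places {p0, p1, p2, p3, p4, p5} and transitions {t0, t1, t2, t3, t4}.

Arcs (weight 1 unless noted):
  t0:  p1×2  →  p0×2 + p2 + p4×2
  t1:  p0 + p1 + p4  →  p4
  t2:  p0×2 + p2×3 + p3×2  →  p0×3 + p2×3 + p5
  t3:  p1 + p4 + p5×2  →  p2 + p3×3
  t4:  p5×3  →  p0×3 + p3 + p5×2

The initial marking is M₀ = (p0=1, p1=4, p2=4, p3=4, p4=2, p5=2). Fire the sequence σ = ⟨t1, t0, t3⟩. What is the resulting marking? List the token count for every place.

(p0=2, p1=0, p2=6, p3=7, p4=3, p5=0)

step 1: fire t1:  (p0=1, p1=4, p2=4, p3=4, p4=2, p5=2) → (p0=0, p1=3, p2=4, p3=4, p4=2, p5=2)
step 2: fire t0:  (p0=0, p1=3, p2=4, p3=4, p4=2, p5=2) → (p0=2, p1=1, p2=5, p3=4, p4=4, p5=2)
step 3: fire t3:  (p0=2, p1=1, p2=5, p3=4, p4=4, p5=2) → (p0=2, p1=0, p2=6, p3=7, p4=3, p5=0)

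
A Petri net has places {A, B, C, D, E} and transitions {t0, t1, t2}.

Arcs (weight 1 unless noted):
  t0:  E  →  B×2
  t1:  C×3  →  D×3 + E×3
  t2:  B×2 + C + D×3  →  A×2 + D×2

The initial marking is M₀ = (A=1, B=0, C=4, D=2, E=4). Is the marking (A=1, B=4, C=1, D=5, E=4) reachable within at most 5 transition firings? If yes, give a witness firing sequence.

depth 0: 1 marking
depth 1: 3 markings reached so far
depth 2: 5 markings reached so far
depth 3: 8 markings reached so far
depth 4: 11 markings reached so far
depth 5: 13 markings reached so far
target is not among the 13 markings reachable within 5 steps

NO — not reachable within 5 firings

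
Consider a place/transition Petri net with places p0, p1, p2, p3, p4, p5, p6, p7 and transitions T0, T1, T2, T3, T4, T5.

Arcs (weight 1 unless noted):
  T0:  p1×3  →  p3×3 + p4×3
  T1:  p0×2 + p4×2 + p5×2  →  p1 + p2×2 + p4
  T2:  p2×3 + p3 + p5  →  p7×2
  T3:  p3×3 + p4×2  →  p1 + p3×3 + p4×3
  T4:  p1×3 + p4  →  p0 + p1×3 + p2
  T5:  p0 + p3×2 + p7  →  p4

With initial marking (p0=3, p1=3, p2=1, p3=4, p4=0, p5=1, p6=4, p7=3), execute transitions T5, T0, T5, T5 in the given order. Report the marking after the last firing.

(p0=0, p1=0, p2=1, p3=1, p4=6, p5=1, p6=4, p7=0)

step 1: fire T5:  (p0=3, p1=3, p2=1, p3=4, p4=0, p5=1, p6=4, p7=3) → (p0=2, p1=3, p2=1, p3=2, p4=1, p5=1, p6=4, p7=2)
step 2: fire T0:  (p0=2, p1=3, p2=1, p3=2, p4=1, p5=1, p6=4, p7=2) → (p0=2, p1=0, p2=1, p3=5, p4=4, p5=1, p6=4, p7=2)
step 3: fire T5:  (p0=2, p1=0, p2=1, p3=5, p4=4, p5=1, p6=4, p7=2) → (p0=1, p1=0, p2=1, p3=3, p4=5, p5=1, p6=4, p7=1)
step 4: fire T5:  (p0=1, p1=0, p2=1, p3=3, p4=5, p5=1, p6=4, p7=1) → (p0=0, p1=0, p2=1, p3=1, p4=6, p5=1, p6=4, p7=0)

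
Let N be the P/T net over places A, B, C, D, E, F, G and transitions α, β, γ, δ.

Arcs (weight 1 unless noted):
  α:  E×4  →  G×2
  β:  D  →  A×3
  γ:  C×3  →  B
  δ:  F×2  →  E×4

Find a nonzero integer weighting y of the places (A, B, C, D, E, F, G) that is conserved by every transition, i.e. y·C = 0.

y = (A:0, B:3, C:1, D:0, E:0, F:0, G:0)

Incidence matrix C (rows=places, cols=transitions):
        α    β    γ    δ
    A   0    3    0    0
    B   0    0    1    0
    C   0    0   -3    0
    D   0   -1    0    0
    E  -4    0    0    4
    F   0    0    0   -2
    G   2    0    0    0

Candidate y = [0, 3, 1, 0, 0, 0, 0]; check y·C column-wise:
  col α: 3·0 + 1·0 + 0·-4 + 0·2 = 0
  col β: 0·3 + 3·0 + 1·0 + 0·-1 = 0
  col γ: 3·1 + 1·-3 = 0
  col δ: 3·0 + 1·0 + 0·4 + 0·-2 = 0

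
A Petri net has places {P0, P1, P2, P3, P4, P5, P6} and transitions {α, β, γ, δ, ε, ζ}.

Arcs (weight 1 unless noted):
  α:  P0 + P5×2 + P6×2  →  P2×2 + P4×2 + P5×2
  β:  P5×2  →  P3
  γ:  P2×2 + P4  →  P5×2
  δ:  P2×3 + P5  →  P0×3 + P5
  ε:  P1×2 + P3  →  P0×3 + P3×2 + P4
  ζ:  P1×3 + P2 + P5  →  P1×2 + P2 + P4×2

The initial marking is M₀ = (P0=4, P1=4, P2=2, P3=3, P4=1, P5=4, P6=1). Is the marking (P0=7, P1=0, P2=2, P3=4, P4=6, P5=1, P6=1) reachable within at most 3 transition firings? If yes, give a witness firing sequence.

depth 0: 1 marking
depth 1: 5 markings reached so far
depth 2: 14 markings reached so far
depth 3: 25 markings reached so far
target is not among the 25 markings reachable within 3 steps

NO — not reachable within 3 firings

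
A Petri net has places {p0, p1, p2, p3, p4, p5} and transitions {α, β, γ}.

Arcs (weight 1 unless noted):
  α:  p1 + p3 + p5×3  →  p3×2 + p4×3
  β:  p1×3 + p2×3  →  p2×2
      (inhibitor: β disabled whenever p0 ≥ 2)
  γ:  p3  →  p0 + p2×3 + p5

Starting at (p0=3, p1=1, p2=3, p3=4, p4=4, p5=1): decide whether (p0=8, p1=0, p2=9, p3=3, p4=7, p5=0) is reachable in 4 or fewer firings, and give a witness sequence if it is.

NO — not reachable within 4 firings

depth 0: 1 marking
depth 1: 2 markings reached so far
depth 2: 3 markings reached so far
depth 3: 5 markings reached so far
depth 4: 7 markings reached so far
target is not among the 7 markings reachable within 4 steps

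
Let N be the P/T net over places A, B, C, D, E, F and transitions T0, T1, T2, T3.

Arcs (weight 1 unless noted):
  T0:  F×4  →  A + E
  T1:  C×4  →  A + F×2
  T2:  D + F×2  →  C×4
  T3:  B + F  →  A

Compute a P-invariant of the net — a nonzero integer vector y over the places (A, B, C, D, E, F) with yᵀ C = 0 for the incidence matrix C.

y = (A:4, B:4, C:1, D:4, E:-4, F:0)

Incidence matrix C (rows=places, cols=transitions):
       T0   T1   T2   T3
    A   1    1    0    1
    B   0    0    0   -1
    C   0   -4    4    0
    D   0    0   -1    0
    E   1    0    0    0
    F  -4    2   -2   -1

Candidate y = [4, 4, 1, 4, -4, 0]; check y·C column-wise:
  col T0: 4·1 + 4·0 + 1·0 + 4·0 + -4·1 + 0·-4 = 0
  col T1: 4·1 + 4·0 + 1·-4 + 4·0 + -4·0 + 0·2 = 0
  col T2: 4·0 + 4·0 + 1·4 + 4·-1 + -4·0 + 0·-2 = 0
  col T3: 4·1 + 4·-1 + 1·0 + 4·0 + -4·0 + 0·-1 = 0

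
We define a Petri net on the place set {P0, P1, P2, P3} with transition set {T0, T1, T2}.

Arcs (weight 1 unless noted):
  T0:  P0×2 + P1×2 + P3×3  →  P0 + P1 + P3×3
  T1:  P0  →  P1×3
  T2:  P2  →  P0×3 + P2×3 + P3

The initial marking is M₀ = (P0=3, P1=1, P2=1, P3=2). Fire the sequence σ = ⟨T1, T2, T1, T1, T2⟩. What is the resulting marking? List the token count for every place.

(P0=6, P1=10, P2=5, P3=4)

step 1: fire T1:  (P0=3, P1=1, P2=1, P3=2) → (P0=2, P1=4, P2=1, P3=2)
step 2: fire T2:  (P0=2, P1=4, P2=1, P3=2) → (P0=5, P1=4, P2=3, P3=3)
step 3: fire T1:  (P0=5, P1=4, P2=3, P3=3) → (P0=4, P1=7, P2=3, P3=3)
step 4: fire T1:  (P0=4, P1=7, P2=3, P3=3) → (P0=3, P1=10, P2=3, P3=3)
step 5: fire T2:  (P0=3, P1=10, P2=3, P3=3) → (P0=6, P1=10, P2=5, P3=4)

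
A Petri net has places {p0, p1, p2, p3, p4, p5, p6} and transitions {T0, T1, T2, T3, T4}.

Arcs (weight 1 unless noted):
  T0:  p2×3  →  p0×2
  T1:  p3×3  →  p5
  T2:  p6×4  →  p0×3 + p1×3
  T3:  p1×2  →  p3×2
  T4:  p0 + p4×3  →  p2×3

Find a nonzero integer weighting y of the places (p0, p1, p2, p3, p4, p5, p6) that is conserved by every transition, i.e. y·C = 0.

y = (p0:3, p1:-3, p2:2, p3:-3, p4:1, p5:-9, p6:0)

Incidence matrix C (rows=places, cols=transitions):
       T0   T1   T2   T3   T4
   p0   2    0    3    0   -1
   p1   0    0    3   -2    0
   p2  -3    0    0    0    3
   p3   0   -3    0    2    0
   p4   0    0    0    0   -3
   p5   0    1    0    0    0
   p6   0    0   -4    0    0

Candidate y = [3, -3, 2, -3, 1, -9, 0]; check y·C column-wise:
  col T0: 3·2 + -3·0 + 2·-3 + -3·0 + 1·0 + -9·0 = 0
  col T1: 3·0 + -3·0 + 2·0 + -3·-3 + 1·0 + -9·1 = 0
  col T2: 3·3 + -3·3 + 2·0 + -3·0 + 1·0 + -9·0 + 0·-4 = 0
  col T3: 3·0 + -3·-2 + 2·0 + -3·2 + 1·0 + -9·0 = 0
  col T4: 3·-1 + -3·0 + 2·3 + -3·0 + 1·-3 + -9·0 = 0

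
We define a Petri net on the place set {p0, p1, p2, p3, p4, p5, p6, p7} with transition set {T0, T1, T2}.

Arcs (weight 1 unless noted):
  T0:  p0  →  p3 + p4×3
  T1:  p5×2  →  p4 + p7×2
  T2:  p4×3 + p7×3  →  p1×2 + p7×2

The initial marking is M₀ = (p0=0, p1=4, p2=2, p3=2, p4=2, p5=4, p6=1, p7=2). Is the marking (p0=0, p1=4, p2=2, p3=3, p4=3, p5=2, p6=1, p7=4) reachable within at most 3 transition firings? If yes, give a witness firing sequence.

depth 0: 1 marking
depth 1: 2 markings reached so far
depth 2: 4 markings reached so far
depth 3: 5 markings reached so far
target is not among the 5 markings reachable within 3 steps

NO — not reachable within 3 firings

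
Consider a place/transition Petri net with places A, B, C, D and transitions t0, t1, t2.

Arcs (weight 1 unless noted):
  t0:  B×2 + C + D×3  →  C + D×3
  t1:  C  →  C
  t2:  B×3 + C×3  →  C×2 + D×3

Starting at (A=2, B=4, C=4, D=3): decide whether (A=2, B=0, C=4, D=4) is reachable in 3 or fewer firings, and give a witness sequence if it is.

NO — not reachable within 3 firings

depth 0: 1 marking
depth 1: 3 markings reached so far
depth 2: 4 markings reached so far
depth 3: 4 markings reached so far
(frontier empty at depth 3; search complete)
target is not among the 4 markings reachable within 3 steps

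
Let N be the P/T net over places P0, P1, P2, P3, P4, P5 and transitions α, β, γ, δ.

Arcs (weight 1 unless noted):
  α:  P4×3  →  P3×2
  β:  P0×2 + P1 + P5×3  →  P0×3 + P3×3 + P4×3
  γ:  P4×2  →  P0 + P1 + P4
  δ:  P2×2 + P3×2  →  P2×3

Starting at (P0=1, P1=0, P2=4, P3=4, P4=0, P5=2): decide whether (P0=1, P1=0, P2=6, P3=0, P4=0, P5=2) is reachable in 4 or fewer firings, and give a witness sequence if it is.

YES — reachable via ⟨δ, δ⟩ (2 firings)

step 1: fire δ:  (P0=1, P1=0, P2=4, P3=4, P4=0, P5=2) → (P0=1, P1=0, P2=5, P3=2, P4=0, P5=2)
step 2: fire δ:  (P0=1, P1=0, P2=5, P3=2, P4=0, P5=2) → (P0=1, P1=0, P2=6, P3=0, P4=0, P5=2)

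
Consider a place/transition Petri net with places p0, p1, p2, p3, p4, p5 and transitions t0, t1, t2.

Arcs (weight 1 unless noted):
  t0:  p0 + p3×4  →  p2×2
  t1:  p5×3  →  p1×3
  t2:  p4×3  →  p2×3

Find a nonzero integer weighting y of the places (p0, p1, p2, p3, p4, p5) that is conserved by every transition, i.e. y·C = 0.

Incidence matrix C (rows=places, cols=transitions):
       t0   t1   t2
   p0  -1    0    0
   p1   0    3    0
   p2   2    0    3
   p3  -4    0    0
   p4   0    0   -3
   p5   0   -3    0

Candidate y = [4, 0, 0, -1, 0, 0]; check y·C column-wise:
  col t0: 4·-1 + 0·2 + -1·-4 = 0
  col t1: 4·0 + 0·3 + -1·0 + 0·-3 = 0
  col t2: 4·0 + 0·3 + -1·0 + 0·-3 = 0

y = (p0:4, p1:0, p2:0, p3:-1, p4:0, p5:0)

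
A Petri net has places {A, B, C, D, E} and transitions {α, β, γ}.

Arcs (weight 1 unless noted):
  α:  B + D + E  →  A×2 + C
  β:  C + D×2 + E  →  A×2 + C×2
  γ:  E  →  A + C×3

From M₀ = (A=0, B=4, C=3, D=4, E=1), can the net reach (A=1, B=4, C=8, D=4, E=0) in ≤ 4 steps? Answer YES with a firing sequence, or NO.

depth 0: 1 marking
depth 1: 4 markings reached so far
depth 2: 4 markings reached so far
(frontier empty at depth 2; search complete)
target is not among the 4 markings reachable within 4 steps

NO — not reachable within 4 firings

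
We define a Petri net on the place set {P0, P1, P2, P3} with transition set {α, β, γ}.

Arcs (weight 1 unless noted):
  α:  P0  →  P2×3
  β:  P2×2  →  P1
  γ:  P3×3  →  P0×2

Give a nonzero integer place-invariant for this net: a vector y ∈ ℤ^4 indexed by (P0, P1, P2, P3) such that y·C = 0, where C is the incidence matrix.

Incidence matrix C (rows=places, cols=transitions):
        α    β    γ
   P0  -1    0    2
   P1   0    1    0
   P2   3   -2    0
   P3   0    0   -3

Candidate y = [3, 2, 1, 2]; check y·C column-wise:
  col α: 3·-1 + 2·0 + 1·3 + 2·0 = 0
  col β: 3·0 + 2·1 + 1·-2 + 2·0 = 0
  col γ: 3·2 + 2·0 + 1·0 + 2·-3 = 0

y = (P0:3, P1:2, P2:1, P3:2)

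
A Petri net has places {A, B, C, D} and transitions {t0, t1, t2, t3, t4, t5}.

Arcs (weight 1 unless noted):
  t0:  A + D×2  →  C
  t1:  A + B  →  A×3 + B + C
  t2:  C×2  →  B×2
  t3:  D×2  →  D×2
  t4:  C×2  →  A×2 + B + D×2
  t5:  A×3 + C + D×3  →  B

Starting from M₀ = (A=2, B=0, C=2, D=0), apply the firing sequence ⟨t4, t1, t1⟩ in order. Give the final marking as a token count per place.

step 1: fire t4:  (A=2, B=0, C=2, D=0) → (A=4, B=1, C=0, D=2)
step 2: fire t1:  (A=4, B=1, C=0, D=2) → (A=6, B=1, C=1, D=2)
step 3: fire t1:  (A=6, B=1, C=1, D=2) → (A=8, B=1, C=2, D=2)

(A=8, B=1, C=2, D=2)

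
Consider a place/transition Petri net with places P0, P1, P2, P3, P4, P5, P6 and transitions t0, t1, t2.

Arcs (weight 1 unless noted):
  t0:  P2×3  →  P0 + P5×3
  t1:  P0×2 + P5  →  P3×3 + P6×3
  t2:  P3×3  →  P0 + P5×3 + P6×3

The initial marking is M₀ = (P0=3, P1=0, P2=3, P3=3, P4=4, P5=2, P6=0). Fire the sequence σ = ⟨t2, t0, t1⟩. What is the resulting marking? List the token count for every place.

(P0=3, P1=0, P2=0, P3=3, P4=4, P5=7, P6=6)

step 1: fire t2:  (P0=3, P1=0, P2=3, P3=3, P4=4, P5=2, P6=0) → (P0=4, P1=0, P2=3, P3=0, P4=4, P5=5, P6=3)
step 2: fire t0:  (P0=4, P1=0, P2=3, P3=0, P4=4, P5=5, P6=3) → (P0=5, P1=0, P2=0, P3=0, P4=4, P5=8, P6=3)
step 3: fire t1:  (P0=5, P1=0, P2=0, P3=0, P4=4, P5=8, P6=3) → (P0=3, P1=0, P2=0, P3=3, P4=4, P5=7, P6=6)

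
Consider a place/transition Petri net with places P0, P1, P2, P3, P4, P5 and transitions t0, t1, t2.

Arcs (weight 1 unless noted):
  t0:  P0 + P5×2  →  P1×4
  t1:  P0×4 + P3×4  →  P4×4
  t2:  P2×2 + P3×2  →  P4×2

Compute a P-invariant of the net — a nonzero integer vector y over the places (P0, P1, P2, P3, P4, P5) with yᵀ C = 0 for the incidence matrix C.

y = (P0:4, P1:1, P2:4, P3:-4, P4:0, P5:0)

Incidence matrix C (rows=places, cols=transitions):
       t0   t1   t2
   P0  -1   -4    0
   P1   4    0    0
   P2   0    0   -2
   P3   0   -4   -2
   P4   0    4    2
   P5  -2    0    0

Candidate y = [4, 1, 4, -4, 0, 0]; check y·C column-wise:
  col t0: 4·-1 + 1·4 + 4·0 + -4·0 + 0·-2 = 0
  col t1: 4·-4 + 1·0 + 4·0 + -4·-4 + 0·4 = 0
  col t2: 4·0 + 1·0 + 4·-2 + -4·-2 + 0·2 = 0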